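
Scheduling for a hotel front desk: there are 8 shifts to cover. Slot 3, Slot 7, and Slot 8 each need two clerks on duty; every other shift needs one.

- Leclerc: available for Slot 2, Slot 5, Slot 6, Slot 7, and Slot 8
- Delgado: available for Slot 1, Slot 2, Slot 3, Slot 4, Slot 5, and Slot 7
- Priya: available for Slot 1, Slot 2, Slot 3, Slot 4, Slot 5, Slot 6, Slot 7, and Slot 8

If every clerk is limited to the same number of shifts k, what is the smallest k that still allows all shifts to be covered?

4

With 3 clerks and 11 worker-slots to fill, someone must work at least ⌈11/3⌉ = 4 shifts, so k ≥ 4.
k = 4 works: Slot 1→Delgado, Slot 2→Leclerc, Slot 3→Delgado+Priya, Slot 4→Delgado, Slot 5→Leclerc, Slot 6→Leclerc, Slot 7→Delgado+Priya, Slot 8→Leclerc+Priya.
Loads: Leclerc 4, Delgado 4, Priya 3 — all ≤ 4.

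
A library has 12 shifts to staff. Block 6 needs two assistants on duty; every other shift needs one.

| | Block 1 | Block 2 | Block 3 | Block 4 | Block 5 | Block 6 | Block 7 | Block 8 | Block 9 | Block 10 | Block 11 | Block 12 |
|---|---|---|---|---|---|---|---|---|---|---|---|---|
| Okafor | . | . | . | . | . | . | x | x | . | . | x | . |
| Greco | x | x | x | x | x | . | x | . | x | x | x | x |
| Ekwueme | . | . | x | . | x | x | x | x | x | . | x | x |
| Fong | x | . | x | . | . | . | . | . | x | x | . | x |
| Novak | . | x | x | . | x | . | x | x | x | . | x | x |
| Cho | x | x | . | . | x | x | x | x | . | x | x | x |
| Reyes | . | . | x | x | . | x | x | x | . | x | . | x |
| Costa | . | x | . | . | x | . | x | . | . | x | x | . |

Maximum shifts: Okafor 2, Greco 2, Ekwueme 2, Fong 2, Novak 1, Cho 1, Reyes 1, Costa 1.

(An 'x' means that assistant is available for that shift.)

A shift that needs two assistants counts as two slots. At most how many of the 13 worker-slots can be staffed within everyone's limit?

Total capacity across all assistants is 2+2+2+2+1+1+1+1 = 12, and 13 slots are needed, so at most 12 can be filled.
An assignment achieving 12: Block 1→Greco, Block 2→Novak, Block 3→Fong, Block 4→Greco, Block 5→Costa, Block 6→Ekwueme+Cho, Block 8→Okafor, Block 9→Ekwueme, Block 10→Fong, Block 11→Okafor, Block 12→Reyes.
Loads: Okafor 2/2, Greco 2/2, Ekwueme 2/2, Fong 2/2, Novak 1/1, Cho 1/1, Reyes 1/1, Costa 1/1.

12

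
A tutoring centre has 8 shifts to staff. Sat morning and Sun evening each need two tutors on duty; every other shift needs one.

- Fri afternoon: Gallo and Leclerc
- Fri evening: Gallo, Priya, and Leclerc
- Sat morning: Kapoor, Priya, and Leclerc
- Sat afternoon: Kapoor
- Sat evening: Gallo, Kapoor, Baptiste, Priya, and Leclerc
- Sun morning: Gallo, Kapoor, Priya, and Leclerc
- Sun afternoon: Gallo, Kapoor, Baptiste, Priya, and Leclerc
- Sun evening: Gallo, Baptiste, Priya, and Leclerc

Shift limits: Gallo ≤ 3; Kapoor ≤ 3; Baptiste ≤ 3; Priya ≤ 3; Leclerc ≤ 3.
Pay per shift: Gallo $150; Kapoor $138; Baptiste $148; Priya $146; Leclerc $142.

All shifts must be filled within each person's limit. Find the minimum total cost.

Sat afternoon can only be covered by Kapoor, so that assignment is forced.
Picking the cheapest available tutor for each shift independently would cost $1404, but that ignores the shift limits.
An optimal schedule: Fri afternoon→Leclerc, Fri evening→Leclerc, Sat morning→Kapoor+Leclerc, Sat afternoon→Kapoor, Sat evening→Priya, Sun morning→Kapoor, Sun afternoon→Priya, Sun evening→Priya+Baptiste.
Total: 142 + 142 + 138 + 142 + 138 + 146 + 138 + 146 + 146 + 148 = $1426.

$1426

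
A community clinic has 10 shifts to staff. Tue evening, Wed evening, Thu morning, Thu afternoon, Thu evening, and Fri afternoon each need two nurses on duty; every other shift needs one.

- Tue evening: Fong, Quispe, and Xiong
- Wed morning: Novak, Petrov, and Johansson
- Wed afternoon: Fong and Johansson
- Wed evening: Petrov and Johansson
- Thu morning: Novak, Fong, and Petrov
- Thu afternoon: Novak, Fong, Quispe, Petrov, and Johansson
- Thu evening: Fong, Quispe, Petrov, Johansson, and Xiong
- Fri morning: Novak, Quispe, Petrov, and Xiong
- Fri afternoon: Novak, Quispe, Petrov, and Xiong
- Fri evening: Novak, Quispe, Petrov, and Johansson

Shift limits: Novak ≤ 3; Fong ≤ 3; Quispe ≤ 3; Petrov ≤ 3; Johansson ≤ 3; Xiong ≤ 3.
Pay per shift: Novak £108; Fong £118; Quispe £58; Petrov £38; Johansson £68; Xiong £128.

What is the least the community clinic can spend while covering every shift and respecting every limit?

£1298

Wed evening can only be covered by Petrov and Johansson, so that assignment is forced.
Picking the cheapest available nurse for each shift independently would cost £898, but that ignores the shift limits.
An optimal schedule: Tue evening→Fong+Quispe, Wed morning→Novak, Wed afternoon→Fong, Wed evening→Petrov+Johansson, Thu morning→Novak+Fong, Thu afternoon→Petrov+Johansson, Thu evening→Johansson+Xiong, Fri morning→Novak, Fri afternoon→Quispe+Petrov, Fri evening→Quispe.
Total: 118 + 58 + 108 + 118 + 38 + 68 + 108 + 118 + 38 + 68 + 68 + 128 + 108 + 58 + 38 + 58 = £1298.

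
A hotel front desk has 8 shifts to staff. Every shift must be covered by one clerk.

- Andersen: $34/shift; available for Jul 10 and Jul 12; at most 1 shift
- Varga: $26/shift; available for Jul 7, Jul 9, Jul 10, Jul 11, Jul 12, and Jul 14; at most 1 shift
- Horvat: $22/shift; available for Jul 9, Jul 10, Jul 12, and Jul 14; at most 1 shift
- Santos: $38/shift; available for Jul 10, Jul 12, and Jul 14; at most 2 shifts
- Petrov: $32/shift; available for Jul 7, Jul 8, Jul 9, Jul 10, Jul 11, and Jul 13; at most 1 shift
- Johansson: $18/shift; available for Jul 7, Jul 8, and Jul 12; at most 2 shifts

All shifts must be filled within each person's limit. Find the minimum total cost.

Jul 13 can only be covered by Petrov, so that assignment is forced.
Picking the cheapest available clerk for each shift independently would cost $178, but that ignores the shift limits.
An optimal schedule: Jul 7→Johansson, Jul 8→Johansson, Jul 9→Horvat, Jul 10→Andersen, Jul 11→Varga, Jul 12→Santos, Jul 13→Petrov, Jul 14→Santos.
Total: 18 + 18 + 22 + 34 + 26 + 38 + 32 + 38 = $226.

$226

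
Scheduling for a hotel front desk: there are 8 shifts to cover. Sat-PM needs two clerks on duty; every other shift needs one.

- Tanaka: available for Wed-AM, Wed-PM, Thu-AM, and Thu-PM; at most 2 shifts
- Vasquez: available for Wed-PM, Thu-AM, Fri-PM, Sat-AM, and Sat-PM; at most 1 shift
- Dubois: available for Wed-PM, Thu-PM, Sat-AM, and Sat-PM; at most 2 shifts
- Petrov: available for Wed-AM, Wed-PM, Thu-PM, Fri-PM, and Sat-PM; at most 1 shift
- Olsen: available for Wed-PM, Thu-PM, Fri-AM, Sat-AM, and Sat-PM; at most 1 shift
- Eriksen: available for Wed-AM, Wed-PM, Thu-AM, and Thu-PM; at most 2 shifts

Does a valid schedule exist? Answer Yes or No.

Fri-AM can only be covered by Olsen, so that assignment is forced.
One valid schedule: Wed-AM→Tanaka, Wed-PM→Eriksen, Thu-AM→Tanaka, Thu-PM→Eriksen, Fri-AM→Olsen, Fri-PM→Vasquez, Sat-AM→Dubois, Sat-PM→Dubois+Petrov.
Loads: Tanaka 2/2, Vasquez 1/1, Dubois 2/2, Petrov 1/1, Olsen 1/1, Eriksen 2/2 — all within limits.

Yes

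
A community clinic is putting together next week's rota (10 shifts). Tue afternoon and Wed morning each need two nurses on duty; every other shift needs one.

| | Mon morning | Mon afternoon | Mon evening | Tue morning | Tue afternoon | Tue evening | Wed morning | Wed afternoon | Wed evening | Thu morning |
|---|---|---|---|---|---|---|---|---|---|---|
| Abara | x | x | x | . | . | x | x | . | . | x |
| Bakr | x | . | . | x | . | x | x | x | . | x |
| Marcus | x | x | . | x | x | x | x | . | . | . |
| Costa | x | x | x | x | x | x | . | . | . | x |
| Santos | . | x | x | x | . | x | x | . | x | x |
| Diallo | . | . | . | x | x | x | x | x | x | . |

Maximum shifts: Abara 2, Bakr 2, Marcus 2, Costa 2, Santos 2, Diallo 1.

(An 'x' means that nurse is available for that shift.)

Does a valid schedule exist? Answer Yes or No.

Total capacity is 2+2+2+2+2+1 = 11 but 12 worker-slots are needed — infeasible.

No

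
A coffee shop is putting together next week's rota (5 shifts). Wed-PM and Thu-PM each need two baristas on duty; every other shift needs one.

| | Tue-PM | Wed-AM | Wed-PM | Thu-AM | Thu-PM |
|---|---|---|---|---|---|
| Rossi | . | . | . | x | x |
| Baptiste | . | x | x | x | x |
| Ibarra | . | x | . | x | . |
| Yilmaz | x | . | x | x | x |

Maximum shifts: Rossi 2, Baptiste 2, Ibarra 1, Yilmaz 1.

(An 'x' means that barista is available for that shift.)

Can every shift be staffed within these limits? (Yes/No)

Shifts {Tue-PM, Wed-PM} need 3 worker-slots in total, but the baristas available for any of those shifts (Baptiste and Yilmaz) can supply at most 2 among them. So no valid schedule exists.

No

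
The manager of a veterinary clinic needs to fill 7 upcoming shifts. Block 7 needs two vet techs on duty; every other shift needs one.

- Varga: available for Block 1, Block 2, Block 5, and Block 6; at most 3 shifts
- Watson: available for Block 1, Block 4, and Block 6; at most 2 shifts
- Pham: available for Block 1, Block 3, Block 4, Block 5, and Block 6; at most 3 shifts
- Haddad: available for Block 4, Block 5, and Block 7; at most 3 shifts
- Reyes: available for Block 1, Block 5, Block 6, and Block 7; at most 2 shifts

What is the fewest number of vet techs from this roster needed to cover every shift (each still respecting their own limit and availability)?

4

8 slots to fill and no one can take more than 3, so at least ⌈8/3⌉ = 3 vet techs are needed.
Shifts {Block 2, Block 3, Block 7} need 4 slots, but among the vet techs available for them (Varga, Pham, Haddad, and Reyes) any 3 together supply at most 3. So 3 vet techs are not enough.
Varga, Pham, Haddad, and Reyes alone can cover everything: Block 1→Varga, Block 2→Varga, Block 3→Pham, Block 4→Pham, Block 5→Pham, Block 6→Varga, Block 7→Haddad+Reyes.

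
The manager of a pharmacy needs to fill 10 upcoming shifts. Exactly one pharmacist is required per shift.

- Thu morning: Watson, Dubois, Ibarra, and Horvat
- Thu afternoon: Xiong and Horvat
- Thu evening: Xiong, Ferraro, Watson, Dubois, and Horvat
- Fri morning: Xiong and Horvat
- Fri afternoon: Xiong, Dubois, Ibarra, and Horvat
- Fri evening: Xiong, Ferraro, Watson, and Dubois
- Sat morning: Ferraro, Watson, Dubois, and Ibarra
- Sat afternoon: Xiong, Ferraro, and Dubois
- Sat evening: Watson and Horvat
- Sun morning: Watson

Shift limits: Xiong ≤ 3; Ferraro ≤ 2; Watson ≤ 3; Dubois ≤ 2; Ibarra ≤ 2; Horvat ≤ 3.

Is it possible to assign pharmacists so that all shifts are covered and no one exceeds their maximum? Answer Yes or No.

Yes

Sun morning can only be covered by Watson, so that assignment is forced.
One valid schedule: Thu morning→Watson, Thu afternoon→Xiong, Thu evening→Dubois, Fri morning→Xiong, Fri afternoon→Dubois, Fri evening→Ferraro, Sat morning→Ferraro, Sat afternoon→Xiong, Sat evening→Watson, Sun morning→Watson.
Loads: Xiong 3/3, Ferraro 2/2, Watson 3/3, Dubois 2/2, Ibarra 0/2, Horvat 0/3 — all within limits.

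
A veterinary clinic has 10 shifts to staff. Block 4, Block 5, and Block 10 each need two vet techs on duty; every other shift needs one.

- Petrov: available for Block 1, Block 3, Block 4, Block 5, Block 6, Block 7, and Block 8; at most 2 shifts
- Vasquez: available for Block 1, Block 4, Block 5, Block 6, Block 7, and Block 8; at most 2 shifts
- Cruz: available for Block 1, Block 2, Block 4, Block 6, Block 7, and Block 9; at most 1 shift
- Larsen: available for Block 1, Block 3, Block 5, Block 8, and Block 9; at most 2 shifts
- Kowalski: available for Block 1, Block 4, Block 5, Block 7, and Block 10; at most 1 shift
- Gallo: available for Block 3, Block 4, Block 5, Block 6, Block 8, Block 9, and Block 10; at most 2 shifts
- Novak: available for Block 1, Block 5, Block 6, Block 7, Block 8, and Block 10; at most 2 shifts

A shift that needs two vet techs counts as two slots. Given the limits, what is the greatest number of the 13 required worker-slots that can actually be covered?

12

Total capacity across all vet techs is 2+2+1+2+1+2+2 = 12, and 13 slots are needed, so at most 12 can be filled.
An assignment achieving 12: Block 1→Novak, Block 2→Cruz, Block 3→Petrov, Block 4→Petrov+Vasquez, Block 5→Gallo, Block 6→Vasquez, Block 7→Novak, Block 8→Larsen, Block 9→Larsen, Block 10→Kowalski+Gallo.
Loads: Petrov 2/2, Vasquez 2/2, Cruz 1/1, Larsen 2/2, Kowalski 1/1, Gallo 2/2, Novak 2/2.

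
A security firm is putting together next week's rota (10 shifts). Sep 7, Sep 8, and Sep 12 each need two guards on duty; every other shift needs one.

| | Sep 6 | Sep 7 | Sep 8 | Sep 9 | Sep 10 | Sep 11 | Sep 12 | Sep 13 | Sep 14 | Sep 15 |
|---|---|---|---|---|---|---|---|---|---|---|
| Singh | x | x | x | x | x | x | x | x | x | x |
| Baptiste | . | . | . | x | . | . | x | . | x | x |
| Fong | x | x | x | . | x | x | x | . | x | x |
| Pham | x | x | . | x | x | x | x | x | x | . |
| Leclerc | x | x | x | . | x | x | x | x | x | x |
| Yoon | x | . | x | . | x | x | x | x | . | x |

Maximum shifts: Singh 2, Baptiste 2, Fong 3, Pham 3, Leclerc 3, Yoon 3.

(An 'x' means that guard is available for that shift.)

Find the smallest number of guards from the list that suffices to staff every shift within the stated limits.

13 slots to fill and no one can take more than 3, so at least ⌈13/3⌉ = 5 guards are needed.
Singh, Baptiste, Fong, Pham, and Leclerc alone can cover everything: Sep 6→Fong, Sep 7→Pham+Leclerc, Sep 8→Singh+Fong, Sep 9→Singh, Sep 10→Fong, Sep 11→Pham, Sep 12→Baptiste+Leclerc, Sep 13→Pham, Sep 14→Leclerc, Sep 15→Baptiste.

5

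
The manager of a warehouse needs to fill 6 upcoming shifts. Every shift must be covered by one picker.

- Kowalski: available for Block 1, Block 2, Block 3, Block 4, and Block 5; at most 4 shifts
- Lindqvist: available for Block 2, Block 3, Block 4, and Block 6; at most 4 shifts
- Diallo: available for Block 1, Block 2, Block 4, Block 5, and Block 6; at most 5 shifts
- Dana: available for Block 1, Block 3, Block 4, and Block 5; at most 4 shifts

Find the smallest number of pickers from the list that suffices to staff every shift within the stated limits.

2

6 slots to fill and no one can take more than 5, so at least ⌈6/5⌉ = 2 pickers are needed.
Kowalski and Lindqvist alone can cover everything: Block 1→Kowalski, Block 2→Kowalski, Block 3→Kowalski, Block 4→Lindqvist, Block 5→Kowalski, Block 6→Lindqvist.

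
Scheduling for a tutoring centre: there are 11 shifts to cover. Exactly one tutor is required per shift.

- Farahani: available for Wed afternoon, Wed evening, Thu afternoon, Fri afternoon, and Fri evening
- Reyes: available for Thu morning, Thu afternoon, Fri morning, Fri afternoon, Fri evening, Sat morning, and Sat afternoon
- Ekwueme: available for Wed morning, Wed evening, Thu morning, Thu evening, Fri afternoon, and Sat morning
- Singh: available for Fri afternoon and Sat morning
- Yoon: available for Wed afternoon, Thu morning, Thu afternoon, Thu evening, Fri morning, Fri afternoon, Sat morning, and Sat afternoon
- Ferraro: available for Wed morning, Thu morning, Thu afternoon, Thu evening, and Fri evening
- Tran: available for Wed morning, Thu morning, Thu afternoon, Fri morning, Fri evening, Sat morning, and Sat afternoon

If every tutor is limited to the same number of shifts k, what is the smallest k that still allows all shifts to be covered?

With 7 tutors and 11 worker-slots to fill, someone must work at least ⌈11/7⌉ = 2 shifts, so k ≥ 2.
k = 2 works: Wed morning→Ekwueme, Wed afternoon→Farahani, Wed evening→Farahani, Thu morning→Yoon, Thu afternoon→Yoon, Thu evening→Ekwueme, Fri morning→Reyes, Fri afternoon→Singh, Fri evening→Ferraro, Sat morning→Singh, Sat afternoon→Reyes.
Loads: Farahani 2, Reyes 2, Ekwueme 2, Singh 2, Yoon 2, Ferraro 1, Tran 0 — all ≤ 2.

2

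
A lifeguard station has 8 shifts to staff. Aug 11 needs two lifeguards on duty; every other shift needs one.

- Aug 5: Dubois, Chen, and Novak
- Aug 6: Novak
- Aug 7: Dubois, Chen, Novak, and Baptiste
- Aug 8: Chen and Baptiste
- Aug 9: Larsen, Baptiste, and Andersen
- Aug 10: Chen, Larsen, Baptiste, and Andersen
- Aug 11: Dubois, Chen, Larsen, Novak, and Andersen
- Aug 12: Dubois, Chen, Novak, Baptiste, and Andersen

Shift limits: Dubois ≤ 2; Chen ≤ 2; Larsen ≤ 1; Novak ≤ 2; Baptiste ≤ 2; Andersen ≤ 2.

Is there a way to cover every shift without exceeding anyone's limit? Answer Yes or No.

Yes

Aug 6 can only be covered by Novak, so that assignment is forced.
One valid schedule: Aug 5→Dubois, Aug 6→Novak, Aug 7→Dubois, Aug 8→Chen, Aug 9→Larsen, Aug 10→Chen, Aug 11→Novak+Andersen, Aug 12→Baptiste.
Loads: Dubois 2/2, Chen 2/2, Larsen 1/1, Novak 2/2, Baptiste 1/2, Andersen 1/2 — all within limits.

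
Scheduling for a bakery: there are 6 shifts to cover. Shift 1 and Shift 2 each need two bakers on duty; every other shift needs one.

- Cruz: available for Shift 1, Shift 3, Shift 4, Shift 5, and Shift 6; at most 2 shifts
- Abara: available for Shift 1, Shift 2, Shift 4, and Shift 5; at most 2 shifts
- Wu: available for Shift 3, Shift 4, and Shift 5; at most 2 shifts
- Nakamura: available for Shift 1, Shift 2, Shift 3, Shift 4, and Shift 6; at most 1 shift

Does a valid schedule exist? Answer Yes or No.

Total capacity is 2+2+2+1 = 7 but 8 worker-slots are needed — infeasible.

No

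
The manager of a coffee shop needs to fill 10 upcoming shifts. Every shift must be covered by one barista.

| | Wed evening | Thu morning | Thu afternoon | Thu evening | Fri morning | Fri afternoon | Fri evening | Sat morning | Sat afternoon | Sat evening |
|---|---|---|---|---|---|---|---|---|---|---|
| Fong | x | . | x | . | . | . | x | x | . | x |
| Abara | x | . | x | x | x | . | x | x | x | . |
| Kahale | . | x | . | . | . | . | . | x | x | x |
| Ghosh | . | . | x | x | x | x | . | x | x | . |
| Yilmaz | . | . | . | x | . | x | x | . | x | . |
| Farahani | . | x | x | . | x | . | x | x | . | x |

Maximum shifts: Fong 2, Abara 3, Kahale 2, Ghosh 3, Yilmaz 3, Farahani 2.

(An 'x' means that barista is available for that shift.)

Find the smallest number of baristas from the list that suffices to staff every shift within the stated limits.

4

10 slots to fill and no one can take more than 3, so at least ⌈10/3⌉ = 4 baristas are needed.
Fong, Abara, Kahale, and Ghosh alone can cover everything: Wed evening→Fong, Thu morning→Kahale, Thu afternoon→Abara, Thu evening→Abara, Fri morning→Abara, Fri afternoon→Ghosh, Fri evening→Fong, Sat morning→Ghosh, Sat afternoon→Ghosh, Sat evening→Kahale.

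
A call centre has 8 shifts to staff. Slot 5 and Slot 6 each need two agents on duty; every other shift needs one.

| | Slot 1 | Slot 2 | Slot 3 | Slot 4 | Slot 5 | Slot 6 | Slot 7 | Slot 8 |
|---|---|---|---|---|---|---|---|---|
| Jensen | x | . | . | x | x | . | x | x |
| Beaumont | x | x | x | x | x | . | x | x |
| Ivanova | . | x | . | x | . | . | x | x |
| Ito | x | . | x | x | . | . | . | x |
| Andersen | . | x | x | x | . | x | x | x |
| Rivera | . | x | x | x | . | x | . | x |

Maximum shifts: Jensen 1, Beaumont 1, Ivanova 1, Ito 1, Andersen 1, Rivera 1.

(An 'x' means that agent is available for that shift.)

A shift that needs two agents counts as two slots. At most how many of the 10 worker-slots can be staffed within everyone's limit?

6

Total capacity across all agents is 1+1+1+1+1+1 = 6, and 10 slots are needed, so at most 6 can be filled.
An assignment achieving 6: Slot 1→Ito, Slot 2→Ivanova, Slot 5→Jensen+Beaumont, Slot 6→Andersen+Rivera.
Loads: Jensen 1/1, Beaumont 1/1, Ivanova 1/1, Ito 1/1, Andersen 1/1, Rivera 1/1.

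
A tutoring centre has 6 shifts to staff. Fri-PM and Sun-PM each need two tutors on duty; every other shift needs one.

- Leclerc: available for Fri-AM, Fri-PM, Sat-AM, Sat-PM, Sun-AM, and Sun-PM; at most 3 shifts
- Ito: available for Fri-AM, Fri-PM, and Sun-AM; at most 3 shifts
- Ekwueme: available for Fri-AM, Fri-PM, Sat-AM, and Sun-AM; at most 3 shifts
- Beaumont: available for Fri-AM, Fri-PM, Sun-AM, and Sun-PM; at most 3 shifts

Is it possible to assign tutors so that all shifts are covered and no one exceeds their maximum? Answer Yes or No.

Yes

Sat-PM can only be covered by Leclerc, so that assignment is forced.
Sun-PM can only be covered by Leclerc and Beaumont, so that assignment is forced.
One valid schedule: Fri-AM→Ito, Fri-PM→Ito+Ekwueme, Sat-AM→Leclerc, Sat-PM→Leclerc, Sun-AM→Ito, Sun-PM→Leclerc+Beaumont.
Loads: Leclerc 3/3, Ito 3/3, Ekwueme 1/3, Beaumont 1/3 — all within limits.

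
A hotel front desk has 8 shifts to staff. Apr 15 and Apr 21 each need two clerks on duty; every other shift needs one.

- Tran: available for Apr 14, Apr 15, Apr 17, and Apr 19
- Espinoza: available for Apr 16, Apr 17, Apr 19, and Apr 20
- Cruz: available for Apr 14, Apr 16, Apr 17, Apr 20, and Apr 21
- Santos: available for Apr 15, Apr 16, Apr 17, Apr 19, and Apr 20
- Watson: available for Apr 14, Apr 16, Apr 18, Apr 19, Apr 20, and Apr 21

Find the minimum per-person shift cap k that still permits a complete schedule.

With 5 clerks and 10 worker-slots to fill, someone must work at least ⌈10/5⌉ = 2 shifts, so k ≥ 2.
k = 2 works: Apr 14→Tran, Apr 15→Tran+Santos, Apr 16→Espinoza, Apr 17→Espinoza, Apr 18→Watson, Apr 19→Santos, Apr 20→Cruz, Apr 21→Cruz+Watson.
Loads: Tran 2, Espinoza 2, Cruz 2, Santos 2, Watson 2 — all ≤ 2.

2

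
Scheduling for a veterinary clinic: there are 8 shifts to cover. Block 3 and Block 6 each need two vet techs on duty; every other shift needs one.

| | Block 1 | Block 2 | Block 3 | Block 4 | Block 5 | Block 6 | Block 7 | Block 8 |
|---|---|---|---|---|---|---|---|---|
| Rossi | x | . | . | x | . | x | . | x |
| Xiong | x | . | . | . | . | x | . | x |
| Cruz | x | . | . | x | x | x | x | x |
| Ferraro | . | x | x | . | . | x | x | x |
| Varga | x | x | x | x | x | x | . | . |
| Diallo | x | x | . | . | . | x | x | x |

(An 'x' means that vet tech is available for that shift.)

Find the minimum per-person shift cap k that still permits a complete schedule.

2

With 6 vet techs and 10 worker-slots to fill, someone must work at least ⌈10/6⌉ = 2 shifts, so k ≥ 2.
k = 2 works: Block 1→Rossi, Block 2→Ferraro, Block 3→Ferraro+Varga, Block 4→Rossi, Block 5→Cruz, Block 6→Xiong+Varga, Block 7→Cruz, Block 8→Xiong.
Loads: Rossi 2, Xiong 2, Cruz 2, Ferraro 2, Varga 2, Diallo 0 — all ≤ 2.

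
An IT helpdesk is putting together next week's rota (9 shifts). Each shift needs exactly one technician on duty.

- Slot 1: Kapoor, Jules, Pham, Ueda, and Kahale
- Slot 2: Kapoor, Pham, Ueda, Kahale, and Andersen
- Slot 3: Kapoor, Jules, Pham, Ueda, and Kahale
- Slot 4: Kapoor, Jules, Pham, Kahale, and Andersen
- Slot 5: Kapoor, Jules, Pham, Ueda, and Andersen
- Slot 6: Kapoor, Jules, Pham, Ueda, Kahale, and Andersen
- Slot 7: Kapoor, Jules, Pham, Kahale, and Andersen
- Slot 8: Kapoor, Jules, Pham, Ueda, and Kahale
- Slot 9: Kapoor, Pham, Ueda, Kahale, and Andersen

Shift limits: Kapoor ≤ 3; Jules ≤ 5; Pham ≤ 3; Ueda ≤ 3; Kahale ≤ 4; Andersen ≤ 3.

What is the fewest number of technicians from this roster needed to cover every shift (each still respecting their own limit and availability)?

2

9 slots to fill and no one can take more than 5, so at least ⌈9/5⌉ = 2 technicians are needed.
Jules and Kahale alone can cover everything: Slot 1→Jules, Slot 2→Kahale, Slot 3→Jules, Slot 4→Jules, Slot 5→Jules, Slot 6→Jules, Slot 7→Kahale, Slot 8→Kahale, Slot 9→Kahale.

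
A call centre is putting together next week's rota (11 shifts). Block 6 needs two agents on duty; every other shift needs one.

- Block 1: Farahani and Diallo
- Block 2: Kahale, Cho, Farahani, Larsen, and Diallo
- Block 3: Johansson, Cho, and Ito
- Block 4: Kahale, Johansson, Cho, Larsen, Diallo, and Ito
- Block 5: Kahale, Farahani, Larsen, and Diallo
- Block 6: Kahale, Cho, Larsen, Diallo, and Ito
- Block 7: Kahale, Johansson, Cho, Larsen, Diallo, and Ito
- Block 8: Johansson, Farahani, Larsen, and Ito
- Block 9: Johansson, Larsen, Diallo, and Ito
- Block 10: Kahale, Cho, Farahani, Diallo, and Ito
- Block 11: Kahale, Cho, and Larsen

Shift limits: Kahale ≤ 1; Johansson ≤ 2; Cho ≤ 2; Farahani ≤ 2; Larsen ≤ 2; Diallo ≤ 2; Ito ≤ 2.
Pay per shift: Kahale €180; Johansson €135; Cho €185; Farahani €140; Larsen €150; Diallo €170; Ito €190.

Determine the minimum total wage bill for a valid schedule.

€1930

Picking the cheapest available agent for each shift independently would cost €1705, but that ignores the shift limits.
An optimal schedule: Block 1→Farahani, Block 2→Cho, Block 3→Johansson, Block 4→Larsen, Block 5→Farahani, Block 6→Diallo+Ito, Block 7→Diallo, Block 8→Johansson, Block 9→Larsen, Block 10→Cho, Block 11→Kahale.
Total: 140 + 185 + 135 + 150 + 140 + 170 + 190 + 170 + 135 + 150 + 185 + 180 = €1930.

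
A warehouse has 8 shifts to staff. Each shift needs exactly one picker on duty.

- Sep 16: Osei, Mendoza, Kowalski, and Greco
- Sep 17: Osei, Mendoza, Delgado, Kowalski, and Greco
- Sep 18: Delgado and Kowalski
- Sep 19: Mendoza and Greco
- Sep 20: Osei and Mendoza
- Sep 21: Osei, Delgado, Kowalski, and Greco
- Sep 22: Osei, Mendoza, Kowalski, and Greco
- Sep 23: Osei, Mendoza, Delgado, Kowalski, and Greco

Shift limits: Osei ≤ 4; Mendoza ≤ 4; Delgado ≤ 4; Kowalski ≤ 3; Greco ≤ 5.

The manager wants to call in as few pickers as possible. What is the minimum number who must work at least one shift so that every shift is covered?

2

8 slots to fill and no one can take more than 5, so at least ⌈8/5⌉ = 2 pickers are needed.
Mendoza and Delgado alone can cover everything: Sep 16→Mendoza, Sep 17→Delgado, Sep 18→Delgado, Sep 19→Mendoza, Sep 20→Mendoza, Sep 21→Delgado, Sep 22→Mendoza, Sep 23→Delgado.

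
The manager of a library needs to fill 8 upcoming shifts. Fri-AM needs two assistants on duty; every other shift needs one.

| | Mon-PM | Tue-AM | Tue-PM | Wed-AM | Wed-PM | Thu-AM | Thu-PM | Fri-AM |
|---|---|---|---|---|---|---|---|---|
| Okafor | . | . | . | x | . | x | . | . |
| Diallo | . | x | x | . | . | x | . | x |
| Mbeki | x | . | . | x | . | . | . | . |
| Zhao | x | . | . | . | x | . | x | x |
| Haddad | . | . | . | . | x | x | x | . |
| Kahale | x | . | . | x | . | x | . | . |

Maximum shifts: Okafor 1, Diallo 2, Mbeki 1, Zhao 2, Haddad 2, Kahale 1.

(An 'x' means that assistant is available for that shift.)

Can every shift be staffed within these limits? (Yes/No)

Total capacity is 9 and 9 slots are needed, so capacity alone doesn't rule it out.
Shifts {Tue-AM, Tue-PM, Fri-AM} need 4 worker-slots in total, but the assistants available for any of those shifts (Diallo and Zhao) can supply at most 3 among them. So no valid schedule exists.

No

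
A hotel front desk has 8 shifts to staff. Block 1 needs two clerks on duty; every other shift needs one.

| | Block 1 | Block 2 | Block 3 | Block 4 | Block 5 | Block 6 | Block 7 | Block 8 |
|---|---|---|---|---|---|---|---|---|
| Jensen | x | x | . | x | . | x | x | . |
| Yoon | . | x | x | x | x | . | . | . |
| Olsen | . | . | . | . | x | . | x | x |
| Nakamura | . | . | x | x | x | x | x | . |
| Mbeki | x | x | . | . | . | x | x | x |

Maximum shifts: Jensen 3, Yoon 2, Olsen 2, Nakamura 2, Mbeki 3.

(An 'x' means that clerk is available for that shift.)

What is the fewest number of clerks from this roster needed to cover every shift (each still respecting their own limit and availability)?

9 slots to fill and no one can take more than 3, so at least ⌈9/3⌉ = 3 clerks are needed.
Any 3 clerks together have capacity at most 3+3+2 = 8 < 9 slots, so 3 can never suffice.
Jensen, Yoon, Olsen, and Mbeki alone can cover everything: Block 1→Jensen+Mbeki, Block 2→Mbeki, Block 3→Yoon, Block 4→Jensen, Block 5→Yoon, Block 6→Jensen, Block 7→Olsen, Block 8→Olsen.

4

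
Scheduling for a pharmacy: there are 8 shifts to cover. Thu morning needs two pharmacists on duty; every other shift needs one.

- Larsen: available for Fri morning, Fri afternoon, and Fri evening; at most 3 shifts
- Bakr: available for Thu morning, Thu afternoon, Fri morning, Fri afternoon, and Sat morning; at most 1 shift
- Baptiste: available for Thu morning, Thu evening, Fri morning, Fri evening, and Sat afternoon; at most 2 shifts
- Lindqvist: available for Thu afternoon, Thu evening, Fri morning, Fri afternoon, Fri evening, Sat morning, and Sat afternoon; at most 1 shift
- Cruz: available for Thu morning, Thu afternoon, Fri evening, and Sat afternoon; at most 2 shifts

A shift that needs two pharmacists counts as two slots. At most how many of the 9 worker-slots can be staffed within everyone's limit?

Total capacity across all pharmacists is 3+1+2+1+2 = 9, and 9 slots are needed, so at most 9 can be filled.
An assignment achieving 9: Thu morning→Baptiste+Cruz, Thu afternoon→Lindqvist, Thu evening→Baptiste, Fri morning→Larsen, Fri afternoon→Larsen, Fri evening→Larsen, Sat morning→Bakr, Sat afternoon→Cruz.
Loads: Larsen 3/3, Bakr 1/1, Baptiste 2/2, Lindqvist 1/1, Cruz 2/2.

9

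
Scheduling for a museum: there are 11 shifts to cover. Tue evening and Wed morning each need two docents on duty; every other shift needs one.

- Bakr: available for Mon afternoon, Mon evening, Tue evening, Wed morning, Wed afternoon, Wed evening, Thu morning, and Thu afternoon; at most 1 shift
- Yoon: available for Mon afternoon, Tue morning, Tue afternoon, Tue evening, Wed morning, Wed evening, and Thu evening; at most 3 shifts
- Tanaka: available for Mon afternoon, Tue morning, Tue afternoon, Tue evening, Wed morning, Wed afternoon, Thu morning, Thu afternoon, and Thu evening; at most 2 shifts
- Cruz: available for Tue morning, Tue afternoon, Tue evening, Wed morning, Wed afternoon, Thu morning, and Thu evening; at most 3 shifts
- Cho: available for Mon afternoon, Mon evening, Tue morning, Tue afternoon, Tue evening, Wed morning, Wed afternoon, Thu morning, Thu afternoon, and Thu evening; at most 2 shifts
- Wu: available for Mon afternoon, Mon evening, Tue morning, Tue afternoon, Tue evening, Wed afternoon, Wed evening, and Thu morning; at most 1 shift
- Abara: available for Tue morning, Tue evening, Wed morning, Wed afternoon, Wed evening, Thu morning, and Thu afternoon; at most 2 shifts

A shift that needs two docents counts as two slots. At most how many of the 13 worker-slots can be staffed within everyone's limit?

13

Total capacity across all docents is 1+3+2+3+2+1+2 = 14, and 13 slots are needed, so at most 13 can be filled.
An assignment achieving 13: Mon afternoon→Yoon, Mon evening→Bakr, Tue morning→Cruz, Tue afternoon→Tanaka, Tue evening→Wu+Abara, Wed morning→Cruz+Cho, Wed afternoon→Cruz, Wed evening→Yoon, Thu morning→Cho, Thu afternoon→Tanaka, Thu evening→Yoon.
Loads: Bakr 1/1, Yoon 3/3, Tanaka 2/2, Cruz 3/3, Cho 2/2, Wu 1/1, Abara 1/2.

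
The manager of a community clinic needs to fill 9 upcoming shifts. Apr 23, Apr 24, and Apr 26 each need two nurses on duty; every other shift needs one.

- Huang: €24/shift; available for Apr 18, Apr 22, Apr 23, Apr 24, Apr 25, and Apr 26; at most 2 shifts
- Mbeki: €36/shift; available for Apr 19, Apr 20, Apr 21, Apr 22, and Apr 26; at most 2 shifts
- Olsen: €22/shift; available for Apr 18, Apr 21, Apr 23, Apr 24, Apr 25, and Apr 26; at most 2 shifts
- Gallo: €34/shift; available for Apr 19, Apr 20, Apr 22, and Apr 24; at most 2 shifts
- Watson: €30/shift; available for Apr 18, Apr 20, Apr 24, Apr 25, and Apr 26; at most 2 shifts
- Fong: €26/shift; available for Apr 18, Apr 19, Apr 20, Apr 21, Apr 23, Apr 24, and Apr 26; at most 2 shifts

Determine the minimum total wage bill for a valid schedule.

Picking the cheapest available nurse for each shift independently would cost €280, but that ignores the shift limits.
An optimal schedule: Apr 18→Watson, Apr 19→Mbeki, Apr 20→Gallo, Apr 21→Mbeki, Apr 22→Huang, Apr 23→Huang+Olsen, Apr 24→Gallo+Fong, Apr 25→Olsen, Apr 26→Watson+Fong.
Total: 30 + 36 + 34 + 36 + 24 + 24 + 22 + 34 + 26 + 22 + 30 + 26 = €344.

€344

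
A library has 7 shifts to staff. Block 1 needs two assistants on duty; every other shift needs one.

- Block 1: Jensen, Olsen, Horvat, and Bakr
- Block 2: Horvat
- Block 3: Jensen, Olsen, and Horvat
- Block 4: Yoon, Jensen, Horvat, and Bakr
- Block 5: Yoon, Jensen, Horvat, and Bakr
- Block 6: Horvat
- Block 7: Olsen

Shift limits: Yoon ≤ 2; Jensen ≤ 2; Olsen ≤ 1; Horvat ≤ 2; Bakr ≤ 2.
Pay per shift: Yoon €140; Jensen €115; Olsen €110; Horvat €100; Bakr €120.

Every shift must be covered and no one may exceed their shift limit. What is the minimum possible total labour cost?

€920

Block 2 can only be covered by Horvat, so that assignment is forced.
Block 6 can only be covered by Horvat, so that assignment is forced.
Block 7 can only be covered by Olsen, so that assignment is forced.
Picking the cheapest available assistant for each shift independently would cost €820, but that ignores the shift limits.
An optimal schedule: Block 1→Jensen+Bakr, Block 2→Horvat, Block 3→Jensen, Block 4→Bakr, Block 5→Yoon, Block 6→Horvat, Block 7→Olsen.
Total: 115 + 120 + 100 + 115 + 120 + 140 + 100 + 110 = €920.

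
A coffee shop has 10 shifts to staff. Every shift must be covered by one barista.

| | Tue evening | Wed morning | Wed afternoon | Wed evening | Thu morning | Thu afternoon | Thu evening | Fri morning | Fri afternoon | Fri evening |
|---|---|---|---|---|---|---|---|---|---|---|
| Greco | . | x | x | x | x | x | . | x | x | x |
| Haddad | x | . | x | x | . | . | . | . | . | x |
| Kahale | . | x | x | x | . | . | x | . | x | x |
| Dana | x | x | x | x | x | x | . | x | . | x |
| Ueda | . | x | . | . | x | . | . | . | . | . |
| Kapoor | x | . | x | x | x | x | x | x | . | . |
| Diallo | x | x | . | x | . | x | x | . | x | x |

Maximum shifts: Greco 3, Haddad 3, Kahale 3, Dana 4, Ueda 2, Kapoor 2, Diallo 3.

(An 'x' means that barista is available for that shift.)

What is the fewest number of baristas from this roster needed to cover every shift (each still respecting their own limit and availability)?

10 slots to fill and no one can take more than 4, so at least ⌈10/4⌉ = 3 baristas are needed.
Greco, Kahale, and Dana alone can cover everything: Tue evening→Dana, Wed morning→Kahale, Wed afternoon→Dana, Wed evening→Dana, Thu morning→Greco, Thu afternoon→Greco, Thu evening→Kahale, Fri morning→Greco, Fri afternoon→Kahale, Fri evening→Dana.

3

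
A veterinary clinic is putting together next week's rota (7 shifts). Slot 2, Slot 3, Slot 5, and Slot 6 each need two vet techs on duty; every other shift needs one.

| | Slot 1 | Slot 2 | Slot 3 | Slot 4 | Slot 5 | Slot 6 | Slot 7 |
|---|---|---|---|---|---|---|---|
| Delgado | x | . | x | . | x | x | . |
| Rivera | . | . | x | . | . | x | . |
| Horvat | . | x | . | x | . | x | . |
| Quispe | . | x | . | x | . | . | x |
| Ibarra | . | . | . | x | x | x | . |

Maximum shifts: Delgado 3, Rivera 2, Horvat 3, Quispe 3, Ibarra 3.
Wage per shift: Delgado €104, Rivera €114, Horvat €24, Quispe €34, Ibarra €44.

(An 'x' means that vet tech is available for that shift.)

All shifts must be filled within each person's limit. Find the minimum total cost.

€654

Slot 1 can only be covered by Delgado, so that assignment is forced.
Slot 2 can only be covered by Horvat and Quispe, so that assignment is forced.
Slot 3 can only be covered by Delgado and Rivera, so that assignment is forced.
Picking the cheapest available vet tech for each shift independently would cost €654, and that bound is achievable.
An optimal schedule: Slot 1→Delgado, Slot 2→Horvat+Quispe, Slot 3→Delgado+Rivera, Slot 4→Horvat, Slot 5→Ibarra+Delgado, Slot 6→Horvat+Ibarra, Slot 7→Quispe.
Total: 104 + 24 + 34 + 104 + 114 + 24 + 44 + 104 + 24 + 44 + 34 = €654.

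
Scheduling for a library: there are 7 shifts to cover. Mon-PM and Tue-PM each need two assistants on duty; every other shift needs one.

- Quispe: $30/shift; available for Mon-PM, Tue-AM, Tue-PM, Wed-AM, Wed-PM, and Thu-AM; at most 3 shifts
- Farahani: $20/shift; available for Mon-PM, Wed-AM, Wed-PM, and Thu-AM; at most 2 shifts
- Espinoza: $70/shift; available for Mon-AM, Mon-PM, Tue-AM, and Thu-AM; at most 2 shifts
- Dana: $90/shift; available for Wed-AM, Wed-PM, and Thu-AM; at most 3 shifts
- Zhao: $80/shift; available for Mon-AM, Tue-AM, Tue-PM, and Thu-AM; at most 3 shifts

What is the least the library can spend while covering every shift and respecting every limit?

$430

Tue-PM can only be covered by Quispe and Zhao, so that assignment is forced.
Picking the cheapest available assistant for each shift independently would cost $320, but that ignores the shift limits.
An optimal schedule: Mon-AM→Espinoza, Mon-PM→Farahani+Quispe, Tue-AM→Espinoza, Tue-PM→Quispe+Zhao, Wed-AM→Farahani, Wed-PM→Quispe, Thu-AM→Zhao.
Total: 70 + 20 + 30 + 70 + 30 + 80 + 20 + 30 + 80 = $430.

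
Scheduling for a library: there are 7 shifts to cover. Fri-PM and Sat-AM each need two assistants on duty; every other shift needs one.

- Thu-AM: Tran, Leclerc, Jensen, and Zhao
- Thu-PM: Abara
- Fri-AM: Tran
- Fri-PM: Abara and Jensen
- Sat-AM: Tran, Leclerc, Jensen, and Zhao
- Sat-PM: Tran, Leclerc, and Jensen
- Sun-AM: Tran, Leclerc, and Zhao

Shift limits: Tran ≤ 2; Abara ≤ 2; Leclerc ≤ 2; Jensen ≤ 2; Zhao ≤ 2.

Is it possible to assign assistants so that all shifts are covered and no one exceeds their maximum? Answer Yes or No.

Thu-PM can only be covered by Abara, so that assignment is forced.
Fri-AM can only be covered by Tran, so that assignment is forced.
Fri-PM can only be covered by Abara and Jensen, so that assignment is forced.
One valid schedule: Thu-AM→Leclerc, Thu-PM→Abara, Fri-AM→Tran, Fri-PM→Abara+Jensen, Sat-AM→Jensen+Zhao, Sat-PM→Tran, Sun-AM→Leclerc.
Loads: Tran 2/2, Abara 2/2, Leclerc 2/2, Jensen 2/2, Zhao 1/2 — all within limits.

Yes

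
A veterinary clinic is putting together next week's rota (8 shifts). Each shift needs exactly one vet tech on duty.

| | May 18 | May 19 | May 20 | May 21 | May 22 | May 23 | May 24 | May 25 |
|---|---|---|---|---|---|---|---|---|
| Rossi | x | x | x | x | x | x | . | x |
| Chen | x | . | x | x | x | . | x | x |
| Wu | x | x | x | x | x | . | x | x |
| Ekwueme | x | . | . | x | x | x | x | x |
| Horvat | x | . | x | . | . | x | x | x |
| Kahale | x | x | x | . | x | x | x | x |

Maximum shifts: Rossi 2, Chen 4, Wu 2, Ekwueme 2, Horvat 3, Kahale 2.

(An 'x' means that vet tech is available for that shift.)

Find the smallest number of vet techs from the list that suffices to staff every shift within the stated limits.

3

8 slots to fill and no one can take more than 4, so at least ⌈8/4⌉ = 2 vet techs are needed.
Any 2 vet techs together have capacity at most 4+3 = 7 < 8 slots, so 2 can never suffice.
Rossi, Chen, and Wu alone can cover everything: May 18→Chen, May 19→Rossi, May 20→Chen, May 21→Chen, May 22→Wu, May 23→Rossi, May 24→Chen, May 25→Wu.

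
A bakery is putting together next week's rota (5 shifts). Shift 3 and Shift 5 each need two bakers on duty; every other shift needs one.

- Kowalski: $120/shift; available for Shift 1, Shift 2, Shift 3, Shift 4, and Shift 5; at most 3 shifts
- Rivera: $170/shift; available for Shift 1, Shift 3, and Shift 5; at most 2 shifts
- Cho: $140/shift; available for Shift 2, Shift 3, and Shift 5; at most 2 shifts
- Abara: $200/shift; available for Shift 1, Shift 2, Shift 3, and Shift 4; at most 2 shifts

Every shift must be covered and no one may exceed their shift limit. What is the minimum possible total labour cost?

$980

Picking the cheapest available baker for each shift independently would cost $880, but that ignores the shift limits.
An optimal schedule: Shift 1→Kowalski, Shift 2→Kowalski, Shift 3→Rivera+Cho, Shift 4→Kowalski, Shift 5→Rivera+Cho.
Total: 120 + 120 + 170 + 140 + 120 + 170 + 140 = $980.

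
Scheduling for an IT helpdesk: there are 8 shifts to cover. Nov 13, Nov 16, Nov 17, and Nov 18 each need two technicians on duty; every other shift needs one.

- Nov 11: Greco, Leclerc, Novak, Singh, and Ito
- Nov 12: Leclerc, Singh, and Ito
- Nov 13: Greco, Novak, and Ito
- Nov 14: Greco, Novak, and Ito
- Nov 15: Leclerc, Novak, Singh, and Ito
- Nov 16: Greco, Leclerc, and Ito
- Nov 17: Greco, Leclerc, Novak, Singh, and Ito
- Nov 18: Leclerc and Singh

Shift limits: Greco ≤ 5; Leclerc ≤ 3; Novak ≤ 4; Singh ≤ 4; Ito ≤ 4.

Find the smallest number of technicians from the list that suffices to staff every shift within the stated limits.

4

12 slots to fill and no one can take more than 5, so at least ⌈12/5⌉ = 3 technicians are needed.
Shifts {Nov 13, Nov 18} need 4 slots, but among the technicians available for them (Greco, Leclerc, Novak, Singh, and Ito) any 3 together supply at most 3. So 3 technicians are not enough.
Greco, Leclerc, Novak, and Singh alone can cover everything: Nov 11→Greco, Nov 12→Leclerc, Nov 13→Greco+Novak, Nov 14→Greco, Nov 15→Novak, Nov 16→Greco+Leclerc, Nov 17→Greco+Novak, Nov 18→Leclerc+Singh.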